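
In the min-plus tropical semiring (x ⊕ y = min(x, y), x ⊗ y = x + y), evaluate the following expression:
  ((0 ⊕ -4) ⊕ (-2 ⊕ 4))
((0 ⊕ -4) ⊕ (-2 ⊕ 4)) = -4

Expand innermost to outermost. Recall ⊕ takes the minimum of its arguments and ⊗ takes their sum. Working out the expression ((0 ⊕ -4) ⊕ (-2 ⊕ 4)) gives -4.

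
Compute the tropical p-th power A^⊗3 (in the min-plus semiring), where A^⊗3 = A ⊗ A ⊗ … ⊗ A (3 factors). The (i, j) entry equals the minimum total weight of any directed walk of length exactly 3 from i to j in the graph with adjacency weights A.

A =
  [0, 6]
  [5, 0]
A^⊗3 =
  [0, 6]
  [5, 0]

Each entry (A^⊗3)_ij equals the minimum over all length-3 walks i = v_0 → v_1 → … → v_3 = j of Σ_t A[v_t][v_{t+1}]. For example, for (i, j) = (0, 1) we minimise over 4 possible intermediate vertex sequences; the minimum is 6, attained along the walk 0 → 0 → 0 → 1.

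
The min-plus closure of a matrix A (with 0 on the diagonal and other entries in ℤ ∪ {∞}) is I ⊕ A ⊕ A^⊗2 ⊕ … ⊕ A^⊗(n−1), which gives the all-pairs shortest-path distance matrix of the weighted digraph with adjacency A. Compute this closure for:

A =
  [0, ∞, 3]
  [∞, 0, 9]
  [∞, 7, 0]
Closure =
  [0, 10, 3]
  [∞, 0, 9]
  [∞, 7, 0]

This is the Floyd-Warshall all-pairs shortest-path computation. For each intermediate vertex k = 0, 1, …, 2, update dist[i][j] ← min(dist[i][j], dist[i][k] + dist[k][j]). The final matrix gives, for each (i, j), the minimum total weight of any directed path from i to j (possibly empty when i = j).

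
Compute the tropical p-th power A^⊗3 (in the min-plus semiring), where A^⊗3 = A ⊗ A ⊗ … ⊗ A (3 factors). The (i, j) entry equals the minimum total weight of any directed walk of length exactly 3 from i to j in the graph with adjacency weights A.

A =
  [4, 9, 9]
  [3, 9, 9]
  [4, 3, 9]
A^⊗3 =
  [12, 16, 17]
  [11, 15, 16]
  [10, 15, 15]

Each entry (A^⊗3)_ij equals the minimum over all length-3 walks i = v_0 → v_1 → … → v_3 = j of Σ_t A[v_t][v_{t+1}]. For example, for (i, j) = (0, 2) we minimise over 9 possible intermediate vertex sequences; the minimum is 17, attained along the walk 0 → 0 → 0 → 2.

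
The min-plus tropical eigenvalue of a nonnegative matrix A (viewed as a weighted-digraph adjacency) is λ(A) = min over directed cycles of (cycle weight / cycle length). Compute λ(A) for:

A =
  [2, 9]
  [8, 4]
λ(A) = 2

Enumerate directed cycles and compute their means (weight / length). Sample:
  cycle 0 → 0: weight = 2, length = 1, mean = 2/1 ≈ 2.000
  cycle 1 → 1: weight = 4, length = 1, mean = 4/1 ≈ 4.000
  cycle 0 → 1 → 0: weight = 17, length = 2, mean = 17/2 ≈ 8.500
  cycle 1 → 0 → 1: weight = 17, length = 2, mean = 17/2 ≈ 8.500
Minimum mean = 2.000, attained e.g. along the cycle 0 → 0 with weight 2 and length 1. So λ(A) = 2/1 = 2.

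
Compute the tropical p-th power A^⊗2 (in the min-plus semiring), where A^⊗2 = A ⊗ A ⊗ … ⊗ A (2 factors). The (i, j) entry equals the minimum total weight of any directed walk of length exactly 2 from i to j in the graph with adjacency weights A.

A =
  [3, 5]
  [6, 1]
A^⊗2 =
  [6, 6]
  [7, 2]

Each entry (A^⊗2)_ij equals the minimum over all length-2 walks i = v_0 → v_1 → … → v_2 = j of Σ_t A[v_t][v_{t+1}]. For example, for (i, j) = (0, 1) we minimise over 2 possible intermediate vertex sequences; the minimum is 6, attained along the walk 0 → 1 → 1.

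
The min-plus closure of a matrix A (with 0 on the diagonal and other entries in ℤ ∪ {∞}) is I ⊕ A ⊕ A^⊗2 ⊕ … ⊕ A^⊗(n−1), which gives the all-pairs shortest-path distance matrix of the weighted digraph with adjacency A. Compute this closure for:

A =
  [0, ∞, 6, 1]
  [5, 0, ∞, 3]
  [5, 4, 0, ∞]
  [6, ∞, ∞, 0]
Closure =
  [0, 10, 6, 1]
  [5, 0, 11, 3]
  [5, 4, 0, 6]
  [6, 16, 12, 0]

This is the Floyd-Warshall all-pairs shortest-path computation. For each intermediate vertex k = 0, 1, …, 3, update dist[i][j] ← min(dist[i][j], dist[i][k] + dist[k][j]). The final matrix gives, for each (i, j), the minimum total weight of any directed path from i to j (possibly empty when i = j).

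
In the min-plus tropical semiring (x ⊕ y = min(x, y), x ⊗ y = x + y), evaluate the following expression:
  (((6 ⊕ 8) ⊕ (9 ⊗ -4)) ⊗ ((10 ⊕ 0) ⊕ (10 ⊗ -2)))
(((6 ⊕ 8) ⊕ (9 ⊗ -4)) ⊗ ((10 ⊕ 0) ⊕ (10 ⊗ -2))) = 5

Expand innermost to outermost. Recall ⊕ takes the minimum of its arguments and ⊗ takes their sum. Working out the expression (((6 ⊕ 8) ⊕ (9 ⊗ -4)) ⊗ ((10 ⊕ 0) ⊕ (10 ⊗ -2))) gives 5.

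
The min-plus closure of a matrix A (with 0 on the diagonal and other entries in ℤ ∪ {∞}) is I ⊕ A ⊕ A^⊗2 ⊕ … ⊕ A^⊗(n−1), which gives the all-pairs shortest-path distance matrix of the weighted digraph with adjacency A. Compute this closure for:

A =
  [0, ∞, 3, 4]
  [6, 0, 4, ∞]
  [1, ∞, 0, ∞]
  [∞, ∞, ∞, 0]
Closure =
  [0, ∞, 3, 4]
  [5, 0, 4, 9]
  [1, ∞, 0, 5]
  [∞, ∞, ∞, 0]

This is the Floyd-Warshall all-pairs shortest-path computation. For each intermediate vertex k = 0, 1, …, 3, update dist[i][j] ← min(dist[i][j], dist[i][k] + dist[k][j]). The final matrix gives, for each (i, j), the minimum total weight of any directed path from i to j (possibly empty when i = j).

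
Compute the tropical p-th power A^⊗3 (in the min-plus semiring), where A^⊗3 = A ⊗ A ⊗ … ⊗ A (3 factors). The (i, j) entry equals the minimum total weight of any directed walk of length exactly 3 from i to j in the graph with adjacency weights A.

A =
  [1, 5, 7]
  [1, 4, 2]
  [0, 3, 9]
A^⊗3 =
  [3, 7, 8]
  [3, 7, 7]
  [2, 6, 7]

Each entry (A^⊗3)_ij equals the minimum over all length-3 walks i = v_0 → v_1 → … → v_3 = j of Σ_t A[v_t][v_{t+1}]. For example, for (i, j) = (0, 2) we minimise over 9 possible intermediate vertex sequences; the minimum is 8, attained along the walk 0 → 0 → 1 → 2.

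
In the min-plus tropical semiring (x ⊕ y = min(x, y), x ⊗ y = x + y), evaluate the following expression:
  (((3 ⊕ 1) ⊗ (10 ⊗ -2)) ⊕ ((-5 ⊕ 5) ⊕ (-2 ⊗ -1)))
(((3 ⊕ 1) ⊗ (10 ⊗ -2)) ⊕ ((-5 ⊕ 5) ⊕ (-2 ⊗ -1))) = -5

Expand innermost to outermost. Recall ⊕ takes the minimum of its arguments and ⊗ takes their sum. Working out the expression (((3 ⊕ 1) ⊗ (10 ⊗ -2)) ⊕ ((-5 ⊕ 5) ⊕ (-2 ⊗ -1))) gives -5.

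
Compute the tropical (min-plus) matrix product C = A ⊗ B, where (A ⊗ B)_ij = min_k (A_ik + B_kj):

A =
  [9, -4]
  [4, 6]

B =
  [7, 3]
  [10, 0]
A ⊗ B =
  [6, -4]
  [11, 6]

Apply the min-plus product entry-by-entry:
  C[0][0] = min over k of (A[0][0] + B[0][0] = 9 + 7 = 16, A[0][1] + B[1][0] = -4 + 10 = 6) = 6 (attained at k = 1)
  C[0][1] = min over k of (A[0][0] + B[0][1] = 9 + 3 = 12, A[0][1] + B[1][1] = -4 + 0 = -4) = -4 (attained at k = 1)
  C[1][0] = min over k of (A[1][0] + B[0][0] = 4 + 7 = 11, A[1][1] + B[1][0] = 6 + 10 = 16) = 11 (attained at k = 0)
  C[1][1] = min over k of (A[1][0] + B[0][1] = 4 + 3 = 7, A[1][1] + B[1][1] = 6 + 0 = 6) = 6 (attained at k = 1)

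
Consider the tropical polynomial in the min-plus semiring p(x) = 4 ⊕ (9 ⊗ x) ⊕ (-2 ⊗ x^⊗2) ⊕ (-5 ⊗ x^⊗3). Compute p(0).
p(0) = -5

A tropical monomial a ⊗ x^⊗i evaluates to a + i · x. Evaluating each term at x = 0:
  Term 0 contributes 4 + 0 · 0 = 4
  Term 1 contributes 9 + 1 · 0 = 9
  Term 2 contributes -2 + 2 · 0 = -2
  Term 3 contributes -5 + 3 · 0 = -5
p(0) = ⊕ of these = min[4, 9, -2, -5] = -5.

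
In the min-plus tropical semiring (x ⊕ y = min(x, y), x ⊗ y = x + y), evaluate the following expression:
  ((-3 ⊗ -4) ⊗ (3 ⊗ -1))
((-3 ⊗ -4) ⊗ (3 ⊗ -1)) = -5

Expand innermost to outermost. Recall ⊕ takes the minimum of its arguments and ⊗ takes their sum. Working out the expression ((-3 ⊗ -4) ⊗ (3 ⊗ -1)) gives -5.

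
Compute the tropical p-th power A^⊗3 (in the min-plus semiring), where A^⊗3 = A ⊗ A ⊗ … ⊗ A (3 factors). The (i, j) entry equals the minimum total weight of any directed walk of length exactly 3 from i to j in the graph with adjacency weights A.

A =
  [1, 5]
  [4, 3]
A^⊗3 =
  [3, 7]
  [6, 9]

Each entry (A^⊗3)_ij equals the minimum over all length-3 walks i = v_0 → v_1 → … → v_3 = j of Σ_t A[v_t][v_{t+1}]. For example, for (i, j) = (0, 1) we minimise over 4 possible intermediate vertex sequences; the minimum is 7, attained along the walk 0 → 0 → 0 → 1.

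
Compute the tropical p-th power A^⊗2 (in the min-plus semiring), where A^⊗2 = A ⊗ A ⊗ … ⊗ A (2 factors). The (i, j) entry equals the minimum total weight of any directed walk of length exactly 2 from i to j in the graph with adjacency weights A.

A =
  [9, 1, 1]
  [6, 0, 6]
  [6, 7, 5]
A^⊗2 =
  [7, 1, 6]
  [6, 0, 6]
  [11, 7, 7]

Each entry (A^⊗2)_ij equals the minimum over all length-2 walks i = v_0 → v_1 → … → v_2 = j of Σ_t A[v_t][v_{t+1}]. For example, for (i, j) = (0, 2) we minimise over 3 possible intermediate vertex sequences; the minimum is 6, attained along the walk 0 → 2 → 2.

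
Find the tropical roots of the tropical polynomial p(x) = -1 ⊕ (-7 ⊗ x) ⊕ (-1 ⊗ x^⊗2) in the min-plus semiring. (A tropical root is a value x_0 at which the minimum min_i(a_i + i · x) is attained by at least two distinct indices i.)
Roots: {-6, 6}

Each tropical root is a break point of the lower envelope of the lines y = a_i + i · x (there are 3 lines, with slopes 0, 1, ..., 2). Only the lines that attain the minimum somewhere contribute to roots; other lines are dominated. Here the surviving (envelope) indices are i = 2, i = 1, i = 0.
Intersections between consecutive envelope lines give the roots: for adjacent envelope indices i < j the intersection is x = (a_i − a_j) / (j − i). Reading off the sorted break points: {-6, 6}.
Verification: at each break x_0, at least two indices attain the minimum of min_i(a_i + i · x_0).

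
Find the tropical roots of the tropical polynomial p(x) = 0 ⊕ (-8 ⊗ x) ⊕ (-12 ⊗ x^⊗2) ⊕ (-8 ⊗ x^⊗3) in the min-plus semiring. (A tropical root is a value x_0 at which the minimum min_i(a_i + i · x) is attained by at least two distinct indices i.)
Roots: {-4, 4, 8}

Each tropical root is a break point of the lower envelope of the lines y = a_i + i · x (there are 4 lines, with slopes 0, 1, ..., 3). Only the lines that attain the minimum somewhere contribute to roots; other lines are dominated. Here the surviving (envelope) indices are i = 3, i = 2, i = 1, i = 0.
Intersections between consecutive envelope lines give the roots: for adjacent envelope indices i < j the intersection is x = (a_i − a_j) / (j − i). Reading off the sorted break points: {-4, 4, 8}.
Verification: at each break x_0, at least two indices attain the minimum of min_i(a_i + i · x_0).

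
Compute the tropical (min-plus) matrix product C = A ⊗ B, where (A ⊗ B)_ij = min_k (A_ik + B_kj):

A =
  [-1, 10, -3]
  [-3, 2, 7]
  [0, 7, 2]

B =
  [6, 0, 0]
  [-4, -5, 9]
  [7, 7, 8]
A ⊗ B =
  [4, -1, -1]
  [-2, -3, -3]
  [3, 0, 0]

Apply the min-plus product entry-by-entry:
  C[0][0] = min over k of (A[0][0] + B[0][0] = -1 + 6 = 5, A[0][1] + B[1][0] = 10 + -4 = 6, A[0][2] + B[2][0] = -3 + 7 = 4) = 4 (attained at k = 2)
  C[0][1] = min over k of (A[0][0] + B[0][1] = -1 + 0 = -1, A[0][1] + B[1][1] = 10 + -5 = 5, A[0][2] + B[2][1] = -3 + 7 = 4) = -1 (attained at k = 0)
  C[0][2] = min over k of (A[0][0] + B[0][2] = -1 + 0 = -1, A[0][1] + B[1][2] = 10 + 9 = 19, A[0][2] + B[2][2] = -3 + 8 = 5) = -1 (attained at k = 0)
  C[1][0] = min over k of (A[1][0] + B[0][0] = -3 + 6 = 3, A[1][1] + B[1][0] = 2 + -4 = -2, A[1][2] + B[2][0] = 7 + 7 = 14) = -2 (attained at k = 1)
  C[1][1] = min over k of (A[1][0] + B[0][1] = -3 + 0 = -3, A[1][1] + B[1][1] = 2 + -5 = -3, A[1][2] + B[2][1] = 7 + 7 = 14) = -3 (attained at k = 0)
  C[1][2] = min over k of (A[1][0] + B[0][2] = -3 + 0 = -3, A[1][1] + B[1][2] = 2 + 9 = 11, A[1][2] + B[2][2] = 7 + 8 = 15) = -3 (attained at k = 0)
  C[2][0] = min over k of (A[2][0] + B[0][0] = 0 + 6 = 6, A[2][1] + B[1][0] = 7 + -4 = 3, A[2][2] + B[2][0] = 2 + 7 = 9) = 3 (attained at k = 1)
  C[2][1] = min over k of (A[2][0] + B[0][1] = 0 + 0 = 0, A[2][1] + B[1][1] = 7 + -5 = 2, A[2][2] + B[2][1] = 2 + 7 = 9) = 0 (attained at k = 0)
  C[2][2] = min over k of (A[2][0] + B[0][2] = 0 + 0 = 0, A[2][1] + B[1][2] = 7 + 9 = 16, A[2][2] + B[2][2] = 2 + 8 = 10) = 0 (attained at k = 0)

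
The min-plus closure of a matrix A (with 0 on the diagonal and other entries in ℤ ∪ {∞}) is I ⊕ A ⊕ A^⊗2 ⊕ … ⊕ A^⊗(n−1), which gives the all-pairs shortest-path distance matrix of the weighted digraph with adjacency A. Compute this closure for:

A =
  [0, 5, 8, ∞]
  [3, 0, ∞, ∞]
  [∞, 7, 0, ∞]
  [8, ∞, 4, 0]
Closure =
  [0, 5, 8, ∞]
  [3, 0, 11, ∞]
  [10, 7, 0, ∞]
  [8, 11, 4, 0]

This is the Floyd-Warshall all-pairs shortest-path computation. For each intermediate vertex k = 0, 1, …, 3, update dist[i][j] ← min(dist[i][j], dist[i][k] + dist[k][j]). The final matrix gives, for each (i, j), the minimum total weight of any directed path from i to j (possibly empty when i = j).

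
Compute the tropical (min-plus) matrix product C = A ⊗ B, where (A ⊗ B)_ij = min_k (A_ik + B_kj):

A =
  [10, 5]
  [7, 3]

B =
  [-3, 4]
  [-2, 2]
A ⊗ B =
  [3, 7]
  [1, 5]

Apply the min-plus product entry-by-entry:
  C[0][0] = min over k of (A[0][0] + B[0][0] = 10 + -3 = 7, A[0][1] + B[1][0] = 5 + -2 = 3) = 3 (attained at k = 1)
  C[0][1] = min over k of (A[0][0] + B[0][1] = 10 + 4 = 14, A[0][1] + B[1][1] = 5 + 2 = 7) = 7 (attained at k = 1)
  C[1][0] = min over k of (A[1][0] + B[0][0] = 7 + -3 = 4, A[1][1] + B[1][0] = 3 + -2 = 1) = 1 (attained at k = 1)
  C[1][1] = min over k of (A[1][0] + B[0][1] = 7 + 4 = 11, A[1][1] + B[1][1] = 3 + 2 = 5) = 5 (attained at k = 1)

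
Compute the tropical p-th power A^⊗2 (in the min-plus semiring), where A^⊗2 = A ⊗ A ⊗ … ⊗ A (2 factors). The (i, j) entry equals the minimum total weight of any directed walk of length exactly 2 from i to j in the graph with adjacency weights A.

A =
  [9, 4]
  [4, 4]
A^⊗2 =
  [8, 8]
  [8, 8]

Each entry (A^⊗2)_ij equals the minimum over all length-2 walks i = v_0 → v_1 → … → v_2 = j of Σ_t A[v_t][v_{t+1}]. For example, for (i, j) = (0, 1) we minimise over 2 possible intermediate vertex sequences; the minimum is 8, attained along the walk 0 → 1 → 1.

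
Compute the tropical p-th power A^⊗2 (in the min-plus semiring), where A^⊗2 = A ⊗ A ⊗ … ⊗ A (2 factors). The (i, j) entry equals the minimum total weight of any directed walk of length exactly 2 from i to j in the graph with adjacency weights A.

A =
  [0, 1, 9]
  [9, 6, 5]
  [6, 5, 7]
A^⊗2 =
  [0, 1, 6]
  [9, 10, 11]
  [6, 7, 10]

Each entry (A^⊗2)_ij equals the minimum over all length-2 walks i = v_0 → v_1 → … → v_2 = j of Σ_t A[v_t][v_{t+1}]. For example, for (i, j) = (0, 2) we minimise over 3 possible intermediate vertex sequences; the minimum is 6, attained along the walk 0 → 1 → 2.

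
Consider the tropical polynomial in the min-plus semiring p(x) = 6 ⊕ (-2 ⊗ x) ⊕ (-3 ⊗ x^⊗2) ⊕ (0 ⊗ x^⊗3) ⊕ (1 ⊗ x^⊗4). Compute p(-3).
p(-3) = -11

A tropical monomial a ⊗ x^⊗i evaluates to a + i · x. Evaluating each term at x = -3:
  Term 0 contributes 6 + 0 · -3 = 6
  Term 1 contributes -2 + 1 · -3 = -5
  Term 2 contributes -3 + 2 · -3 = -9
  Term 3 contributes 0 + 3 · -3 = -9
  Term 4 contributes 1 + 4 · -3 = -11
p(-3) = ⊕ of these = min[6, -5, -9, -9, -11] = -11.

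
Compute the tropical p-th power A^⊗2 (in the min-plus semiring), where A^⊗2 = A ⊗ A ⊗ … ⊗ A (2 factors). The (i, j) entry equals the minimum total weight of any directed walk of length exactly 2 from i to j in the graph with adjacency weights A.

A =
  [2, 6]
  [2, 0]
A^⊗2 =
  [4, 6]
  [2, 0]

Each entry (A^⊗2)_ij equals the minimum over all length-2 walks i = v_0 → v_1 → … → v_2 = j of Σ_t A[v_t][v_{t+1}]. For example, for (i, j) = (0, 1) we minimise over 2 possible intermediate vertex sequences; the minimum is 6, attained along the walk 0 → 1 → 1.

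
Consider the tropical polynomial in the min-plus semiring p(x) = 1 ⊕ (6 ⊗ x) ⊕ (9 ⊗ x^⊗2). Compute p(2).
p(2) = 1

A tropical monomial a ⊗ x^⊗i evaluates to a + i · x. Evaluating each term at x = 2:
  Term 0 contributes 1 + 0 · 2 = 1
  Term 1 contributes 6 + 1 · 2 = 8
  Term 2 contributes 9 + 2 · 2 = 13
p(2) = ⊕ of these = min[1, 8, 13] = 1.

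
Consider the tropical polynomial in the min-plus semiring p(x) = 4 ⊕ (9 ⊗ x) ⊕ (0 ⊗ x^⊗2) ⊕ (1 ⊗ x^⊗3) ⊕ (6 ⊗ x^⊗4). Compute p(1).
p(1) = 2

A tropical monomial a ⊗ x^⊗i evaluates to a + i · x. Evaluating each term at x = 1:
  Term 0 contributes 4 + 0 · 1 = 4
  Term 1 contributes 9 + 1 · 1 = 10
  Term 2 contributes 0 + 2 · 1 = 2
  Term 3 contributes 1 + 3 · 1 = 4
  Term 4 contributes 6 + 4 · 1 = 10
p(1) = ⊕ of these = min[4, 10, 2, 4, 10] = 2.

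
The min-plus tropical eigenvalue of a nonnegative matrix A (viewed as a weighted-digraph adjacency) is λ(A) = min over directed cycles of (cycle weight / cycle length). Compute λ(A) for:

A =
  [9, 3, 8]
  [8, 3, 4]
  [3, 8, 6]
λ(A) = 3

Enumerate directed cycles and compute their means (weight / length). Sample:
  cycle 0 → 0: weight = 9, length = 1, mean = 9/1 ≈ 9.000
  cycle 1 → 1: weight = 3, length = 1, mean = 3/1 ≈ 3.000
  cycle 2 → 2: weight = 6, length = 1, mean = 6/1 ≈ 6.000
  cycle 0 → 1 → 0: weight = 11, length = 2, mean = 11/2 ≈ 5.500
  cycle 0 → 2 → 0: weight = 11, length = 2, mean = 11/2 ≈ 5.500
  cycle 1 → 0 → 1: weight = 11, length = 2, mean = 11/2 ≈ 5.500
Minimum mean = 3.000, attained e.g. along the cycle 1 → 1 with weight 3 and length 1. So λ(A) = 3/1 = 3.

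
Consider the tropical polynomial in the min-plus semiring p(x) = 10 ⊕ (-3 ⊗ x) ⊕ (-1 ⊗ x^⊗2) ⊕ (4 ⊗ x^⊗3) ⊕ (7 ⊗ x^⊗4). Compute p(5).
p(5) = 2

A tropical monomial a ⊗ x^⊗i evaluates to a + i · x. Evaluating each term at x = 5:
  Term 0 contributes 10 + 0 · 5 = 10
  Term 1 contributes -3 + 1 · 5 = 2
  Term 2 contributes -1 + 2 · 5 = 9
  Term 3 contributes 4 + 3 · 5 = 19
  Term 4 contributes 7 + 4 · 5 = 27
p(5) = ⊕ of these = min[10, 2, 9, 19, 27] = 2.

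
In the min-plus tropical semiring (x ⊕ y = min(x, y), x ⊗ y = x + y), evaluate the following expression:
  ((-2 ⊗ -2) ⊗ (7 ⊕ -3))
((-2 ⊗ -2) ⊗ (7 ⊕ -3)) = -7

Expand innermost to outermost. Recall ⊕ takes the minimum of its arguments and ⊗ takes their sum. Working out the expression ((-2 ⊗ -2) ⊗ (7 ⊕ -3)) gives -7.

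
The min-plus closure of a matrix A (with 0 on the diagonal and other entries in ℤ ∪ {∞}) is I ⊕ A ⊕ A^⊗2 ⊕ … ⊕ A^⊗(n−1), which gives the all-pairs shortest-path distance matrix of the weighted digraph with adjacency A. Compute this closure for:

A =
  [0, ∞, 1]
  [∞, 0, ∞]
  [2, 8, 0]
Closure =
  [0, 9, 1]
  [∞, 0, ∞]
  [2, 8, 0]

This is the Floyd-Warshall all-pairs shortest-path computation. For each intermediate vertex k = 0, 1, …, 2, update dist[i][j] ← min(dist[i][j], dist[i][k] + dist[k][j]). The final matrix gives, for each (i, j), the minimum total weight of any directed path from i to j (possibly empty when i = j).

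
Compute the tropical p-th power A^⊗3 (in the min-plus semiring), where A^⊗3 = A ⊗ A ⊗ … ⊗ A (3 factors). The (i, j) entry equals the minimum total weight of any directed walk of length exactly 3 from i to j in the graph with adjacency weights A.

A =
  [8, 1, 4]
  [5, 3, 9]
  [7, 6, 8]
A^⊗3 =
  [9, 7, 10]
  [11, 9, 12]
  [13, 11, 15]

Each entry (A^⊗3)_ij equals the minimum over all length-3 walks i = v_0 → v_1 → … → v_3 = j of Σ_t A[v_t][v_{t+1}]. For example, for (i, j) = (0, 2) we minimise over 9 possible intermediate vertex sequences; the minimum is 10, attained along the walk 0 → 1 → 0 → 2.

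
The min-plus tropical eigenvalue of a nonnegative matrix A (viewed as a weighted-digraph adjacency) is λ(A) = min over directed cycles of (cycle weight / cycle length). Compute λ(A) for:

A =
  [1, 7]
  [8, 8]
λ(A) = 1

Enumerate directed cycles and compute their means (weight / length). Sample:
  cycle 0 → 0: weight = 1, length = 1, mean = 1/1 ≈ 1.000
  cycle 1 → 1: weight = 8, length = 1, mean = 8/1 ≈ 8.000
  cycle 0 → 1 → 0: weight = 15, length = 2, mean = 15/2 ≈ 7.500
  cycle 1 → 0 → 1: weight = 15, length = 2, mean = 15/2 ≈ 7.500
Minimum mean = 1.000, attained e.g. along the cycle 0 → 0 with weight 1 and length 1. So λ(A) = 1/1 = 1.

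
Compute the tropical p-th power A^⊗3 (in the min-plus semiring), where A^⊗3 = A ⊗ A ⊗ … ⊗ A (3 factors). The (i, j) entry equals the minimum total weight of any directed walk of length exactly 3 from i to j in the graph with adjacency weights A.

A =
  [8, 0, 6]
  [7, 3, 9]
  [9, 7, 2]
A^⊗3 =
  [10, 6, 10]
  [13, 9, 13]
  [13, 11, 6]

Each entry (A^⊗3)_ij equals the minimum over all length-3 walks i = v_0 → v_1 → … → v_3 = j of Σ_t A[v_t][v_{t+1}]. For example, for (i, j) = (0, 2) we minimise over 9 possible intermediate vertex sequences; the minimum is 10, attained along the walk 0 → 2 → 2 → 2.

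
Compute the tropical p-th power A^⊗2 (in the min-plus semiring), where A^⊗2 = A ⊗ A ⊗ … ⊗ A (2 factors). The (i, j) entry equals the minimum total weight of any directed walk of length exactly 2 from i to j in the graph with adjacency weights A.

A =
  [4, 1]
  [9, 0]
A^⊗2 =
  [8, 1]
  [9, 0]

Each entry (A^⊗2)_ij equals the minimum over all length-2 walks i = v_0 → v_1 → … → v_2 = j of Σ_t A[v_t][v_{t+1}]. For example, for (i, j) = (0, 1) we minimise over 2 possible intermediate vertex sequences; the minimum is 1, attained along the walk 0 → 1 → 1.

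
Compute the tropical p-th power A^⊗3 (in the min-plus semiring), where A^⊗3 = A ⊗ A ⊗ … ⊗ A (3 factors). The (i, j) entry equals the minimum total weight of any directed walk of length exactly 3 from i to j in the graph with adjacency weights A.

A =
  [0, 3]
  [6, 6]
A^⊗3 =
  [0, 3]
  [6, 9]

Each entry (A^⊗3)_ij equals the minimum over all length-3 walks i = v_0 → v_1 → … → v_3 = j of Σ_t A[v_t][v_{t+1}]. For example, for (i, j) = (0, 1) we minimise over 4 possible intermediate vertex sequences; the minimum is 3, attained along the walk 0 → 0 → 0 → 1.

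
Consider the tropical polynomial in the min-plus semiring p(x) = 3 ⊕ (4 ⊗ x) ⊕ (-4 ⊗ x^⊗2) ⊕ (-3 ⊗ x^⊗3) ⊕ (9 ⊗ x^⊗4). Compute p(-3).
p(-3) = -12

A tropical monomial a ⊗ x^⊗i evaluates to a + i · x. Evaluating each term at x = -3:
  Term 0 contributes 3 + 0 · -3 = 3
  Term 1 contributes 4 + 1 · -3 = 1
  Term 2 contributes -4 + 2 · -3 = -10
  Term 3 contributes -3 + 3 · -3 = -12
  Term 4 contributes 9 + 4 · -3 = -3
p(-3) = ⊕ of these = min[3, 1, -10, -12, -3] = -12.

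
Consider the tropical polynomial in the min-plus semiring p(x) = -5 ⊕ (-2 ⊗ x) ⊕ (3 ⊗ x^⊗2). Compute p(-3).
p(-3) = -5

A tropical monomial a ⊗ x^⊗i evaluates to a + i · x. Evaluating each term at x = -3:
  Term 0 contributes -5 + 0 · -3 = -5
  Term 1 contributes -2 + 1 · -3 = -5
  Term 2 contributes 3 + 2 · -3 = -3
p(-3) = ⊕ of these = min[-5, -5, -3] = -5.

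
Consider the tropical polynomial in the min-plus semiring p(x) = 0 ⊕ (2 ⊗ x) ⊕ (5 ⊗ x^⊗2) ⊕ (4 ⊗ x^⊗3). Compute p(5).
p(5) = 0

A tropical monomial a ⊗ x^⊗i evaluates to a + i · x. Evaluating each term at x = 5:
  Term 0 contributes 0 + 0 · 5 = 0
  Term 1 contributes 2 + 1 · 5 = 7
  Term 2 contributes 5 + 2 · 5 = 15
  Term 3 contributes 4 + 3 · 5 = 19
p(5) = ⊕ of these = min[0, 7, 15, 19] = 0.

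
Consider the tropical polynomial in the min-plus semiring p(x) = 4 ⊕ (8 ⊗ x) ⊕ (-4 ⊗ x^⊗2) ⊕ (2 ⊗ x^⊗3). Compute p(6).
p(6) = 4

A tropical monomial a ⊗ x^⊗i evaluates to a + i · x. Evaluating each term at x = 6:
  Term 0 contributes 4 + 0 · 6 = 4
  Term 1 contributes 8 + 1 · 6 = 14
  Term 2 contributes -4 + 2 · 6 = 8
  Term 3 contributes 2 + 3 · 6 = 20
p(6) = ⊕ of these = min[4, 14, 8, 20] = 4.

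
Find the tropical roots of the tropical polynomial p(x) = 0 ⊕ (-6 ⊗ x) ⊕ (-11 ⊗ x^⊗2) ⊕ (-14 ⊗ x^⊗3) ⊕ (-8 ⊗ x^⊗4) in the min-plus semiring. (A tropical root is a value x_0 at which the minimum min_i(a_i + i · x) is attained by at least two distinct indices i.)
Roots: {-6, 3, 5, 6}

Each tropical root is a break point of the lower envelope of the lines y = a_i + i · x (there are 5 lines, with slopes 0, 1, ..., 4). Only the lines that attain the minimum somewhere contribute to roots; other lines are dominated. Here the surviving (envelope) indices are i = 4, i = 3, i = 2, i = 1, i = 0.
Intersections between consecutive envelope lines give the roots: for adjacent envelope indices i < j the intersection is x = (a_i − a_j) / (j − i). Reading off the sorted break points: {-6, 3, 5, 6}.
Verification: at each break x_0, at least two indices attain the minimum of min_i(a_i + i · x_0).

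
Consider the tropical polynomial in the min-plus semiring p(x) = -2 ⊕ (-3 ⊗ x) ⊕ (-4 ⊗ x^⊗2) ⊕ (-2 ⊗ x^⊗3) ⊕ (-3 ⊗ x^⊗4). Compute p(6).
p(6) = -2

A tropical monomial a ⊗ x^⊗i evaluates to a + i · x. Evaluating each term at x = 6:
  Term 0 contributes -2 + 0 · 6 = -2
  Term 1 contributes -3 + 1 · 6 = 3
  Term 2 contributes -4 + 2 · 6 = 8
  Term 3 contributes -2 + 3 · 6 = 16
  Term 4 contributes -3 + 4 · 6 = 21
p(6) = ⊕ of these = min[-2, 3, 8, 16, 21] = -2.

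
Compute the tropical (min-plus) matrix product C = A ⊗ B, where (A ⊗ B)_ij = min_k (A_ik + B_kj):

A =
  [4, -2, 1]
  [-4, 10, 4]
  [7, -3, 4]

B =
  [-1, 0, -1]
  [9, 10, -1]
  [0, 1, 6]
A ⊗ B =
  [1, 2, -3]
  [-5, -4, -5]
  [4, 5, -4]

Apply the min-plus product entry-by-entry:
  C[0][0] = min over k of (A[0][0] + B[0][0] = 4 + -1 = 3, A[0][1] + B[1][0] = -2 + 9 = 7, A[0][2] + B[2][0] = 1 + 0 = 1) = 1 (attained at k = 2)
  C[0][1] = min over k of (A[0][0] + B[0][1] = 4 + 0 = 4, A[0][1] + B[1][1] = -2 + 10 = 8, A[0][2] + B[2][1] = 1 + 1 = 2) = 2 (attained at k = 2)
  C[0][2] = min over k of (A[0][0] + B[0][2] = 4 + -1 = 3, A[0][1] + B[1][2] = -2 + -1 = -3, A[0][2] + B[2][2] = 1 + 6 = 7) = -3 (attained at k = 1)
  C[1][0] = min over k of (A[1][0] + B[0][0] = -4 + -1 = -5, A[1][1] + B[1][0] = 10 + 9 = 19, A[1][2] + B[2][0] = 4 + 0 = 4) = -5 (attained at k = 0)
  C[1][1] = min over k of (A[1][0] + B[0][1] = -4 + 0 = -4, A[1][1] + B[1][1] = 10 + 10 = 20, A[1][2] + B[2][1] = 4 + 1 = 5) = -4 (attained at k = 0)
  C[1][2] = min over k of (A[1][0] + B[0][2] = -4 + -1 = -5, A[1][1] + B[1][2] = 10 + -1 = 9, A[1][2] + B[2][2] = 4 + 6 = 10) = -5 (attained at k = 0)
  C[2][0] = min over k of (A[2][0] + B[0][0] = 7 + -1 = 6, A[2][1] + B[1][0] = -3 + 9 = 6, A[2][2] + B[2][0] = 4 + 0 = 4) = 4 (attained at k = 2)
  C[2][1] = min over k of (A[2][0] + B[0][1] = 7 + 0 = 7, A[2][1] + B[1][1] = -3 + 10 = 7, A[2][2] + B[2][1] = 4 + 1 = 5) = 5 (attained at k = 2)
  C[2][2] = min over k of (A[2][0] + B[0][2] = 7 + -1 = 6, A[2][1] + B[1][2] = -3 + -1 = -4, A[2][2] + B[2][2] = 4 + 6 = 10) = -4 (attained at k = 1)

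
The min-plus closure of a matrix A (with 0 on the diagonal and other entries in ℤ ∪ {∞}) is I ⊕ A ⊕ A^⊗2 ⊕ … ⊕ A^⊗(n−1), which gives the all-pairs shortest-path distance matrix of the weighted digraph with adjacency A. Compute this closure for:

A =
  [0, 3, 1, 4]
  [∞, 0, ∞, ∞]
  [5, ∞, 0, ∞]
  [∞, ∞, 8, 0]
Closure =
  [0, 3, 1, 4]
  [∞, 0, ∞, ∞]
  [5, 8, 0, 9]
  [13, 16, 8, 0]

This is the Floyd-Warshall all-pairs shortest-path computation. For each intermediate vertex k = 0, 1, …, 3, update dist[i][j] ← min(dist[i][j], dist[i][k] + dist[k][j]). The final matrix gives, for each (i, j), the minimum total weight of any directed path from i to j (possibly empty when i = j).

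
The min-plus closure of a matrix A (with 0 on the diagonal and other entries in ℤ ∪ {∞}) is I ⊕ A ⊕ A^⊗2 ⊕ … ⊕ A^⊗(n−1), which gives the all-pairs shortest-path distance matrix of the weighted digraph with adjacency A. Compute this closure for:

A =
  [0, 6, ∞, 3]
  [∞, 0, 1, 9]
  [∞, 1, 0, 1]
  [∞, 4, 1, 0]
Closure =
  [0, 5, 4, 3]
  [∞, 0, 1, 2]
  [∞, 1, 0, 1]
  [∞, 2, 1, 0]

This is the Floyd-Warshall all-pairs shortest-path computation. For each intermediate vertex k = 0, 1, …, 3, update dist[i][j] ← min(dist[i][j], dist[i][k] + dist[k][j]). The final matrix gives, for each (i, j), the minimum total weight of any directed path from i to j (possibly empty when i = j).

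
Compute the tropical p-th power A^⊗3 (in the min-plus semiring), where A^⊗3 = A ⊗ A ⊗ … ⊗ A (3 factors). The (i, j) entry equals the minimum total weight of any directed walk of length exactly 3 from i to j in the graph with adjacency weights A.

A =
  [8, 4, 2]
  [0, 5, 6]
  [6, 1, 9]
A^⊗3 =
  [3, 8, 6]
  [4, 3, 7]
  [6, 5, 3]

Each entry (A^⊗3)_ij equals the minimum over all length-3 walks i = v_0 → v_1 → … → v_3 = j of Σ_t A[v_t][v_{t+1}]. For example, for (i, j) = (0, 2) we minimise over 9 possible intermediate vertex sequences; the minimum is 6, attained along the walk 0 → 1 → 0 → 2.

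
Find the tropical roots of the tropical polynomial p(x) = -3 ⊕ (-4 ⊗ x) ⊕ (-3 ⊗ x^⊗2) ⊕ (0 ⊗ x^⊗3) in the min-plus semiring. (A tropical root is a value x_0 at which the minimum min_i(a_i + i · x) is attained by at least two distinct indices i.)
Roots: {-3, -1, 1}

Each tropical root is a break point of the lower envelope of the lines y = a_i + i · x (there are 4 lines, with slopes 0, 1, ..., 3). Only the lines that attain the minimum somewhere contribute to roots; other lines are dominated. Here the surviving (envelope) indices are i = 3, i = 2, i = 1, i = 0.
Intersections between consecutive envelope lines give the roots: for adjacent envelope indices i < j the intersection is x = (a_i − a_j) / (j − i). Reading off the sorted break points: {-3, -1, 1}.
Verification: at each break x_0, at least two indices attain the minimum of min_i(a_i + i · x_0).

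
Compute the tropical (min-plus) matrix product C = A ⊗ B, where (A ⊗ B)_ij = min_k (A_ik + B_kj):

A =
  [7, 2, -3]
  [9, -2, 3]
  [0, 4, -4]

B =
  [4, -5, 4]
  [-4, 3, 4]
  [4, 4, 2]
A ⊗ B =
  [-2, 1, -1]
  [-6, 1, 2]
  [0, -5, -2]

Apply the min-plus product entry-by-entry:
  C[0][0] = min over k of (A[0][0] + B[0][0] = 7 + 4 = 11, A[0][1] + B[1][0] = 2 + -4 = -2, A[0][2] + B[2][0] = -3 + 4 = 1) = -2 (attained at k = 1)
  C[0][1] = min over k of (A[0][0] + B[0][1] = 7 + -5 = 2, A[0][1] + B[1][1] = 2 + 3 = 5, A[0][2] + B[2][1] = -3 + 4 = 1) = 1 (attained at k = 2)
  C[0][2] = min over k of (A[0][0] + B[0][2] = 7 + 4 = 11, A[0][1] + B[1][2] = 2 + 4 = 6, A[0][2] + B[2][2] = -3 + 2 = -1) = -1 (attained at k = 2)
  C[1][0] = min over k of (A[1][0] + B[0][0] = 9 + 4 = 13, A[1][1] + B[1][0] = -2 + -4 = -6, A[1][2] + B[2][0] = 3 + 4 = 7) = -6 (attained at k = 1)
  C[1][1] = min over k of (A[1][0] + B[0][1] = 9 + -5 = 4, A[1][1] + B[1][1] = -2 + 3 = 1, A[1][2] + B[2][1] = 3 + 4 = 7) = 1 (attained at k = 1)
  C[1][2] = min over k of (A[1][0] + B[0][2] = 9 + 4 = 13, A[1][1] + B[1][2] = -2 + 4 = 2, A[1][2] + B[2][2] = 3 + 2 = 5) = 2 (attained at k = 1)
  C[2][0] = min over k of (A[2][0] + B[0][0] = 0 + 4 = 4, A[2][1] + B[1][0] = 4 + -4 = 0, A[2][2] + B[2][0] = -4 + 4 = 0) = 0 (attained at k = 1)
  C[2][1] = min over k of (A[2][0] + B[0][1] = 0 + -5 = -5, A[2][1] + B[1][1] = 4 + 3 = 7, A[2][2] + B[2][1] = -4 + 4 = 0) = -5 (attained at k = 0)
  C[2][2] = min over k of (A[2][0] + B[0][2] = 0 + 4 = 4, A[2][1] + B[1][2] = 4 + 4 = 8, A[2][2] + B[2][2] = -4 + 2 = -2) = -2 (attained at k = 2)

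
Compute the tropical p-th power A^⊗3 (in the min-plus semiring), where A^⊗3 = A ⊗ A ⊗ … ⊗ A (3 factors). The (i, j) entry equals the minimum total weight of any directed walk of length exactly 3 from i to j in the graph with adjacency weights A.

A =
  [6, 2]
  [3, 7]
A^⊗3 =
  [11, 7]
  [8, 11]

Each entry (A^⊗3)_ij equals the minimum over all length-3 walks i = v_0 → v_1 → … → v_3 = j of Σ_t A[v_t][v_{t+1}]. For example, for (i, j) = (0, 1) we minimise over 4 possible intermediate vertex sequences; the minimum is 7, attained along the walk 0 → 1 → 0 → 1.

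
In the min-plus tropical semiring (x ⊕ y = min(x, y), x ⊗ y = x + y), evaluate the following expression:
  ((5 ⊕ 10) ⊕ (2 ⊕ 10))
((5 ⊕ 10) ⊕ (2 ⊕ 10)) = 2

Expand innermost to outermost. Recall ⊕ takes the minimum of its arguments and ⊗ takes their sum. Working out the expression ((5 ⊕ 10) ⊕ (2 ⊕ 10)) gives 2.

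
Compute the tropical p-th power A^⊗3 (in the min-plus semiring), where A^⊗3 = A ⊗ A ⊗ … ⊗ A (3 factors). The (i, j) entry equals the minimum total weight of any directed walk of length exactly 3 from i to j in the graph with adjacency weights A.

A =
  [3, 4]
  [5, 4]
A^⊗3 =
  [9, 10]
  [11, 12]

Each entry (A^⊗3)_ij equals the minimum over all length-3 walks i = v_0 → v_1 → … → v_3 = j of Σ_t A[v_t][v_{t+1}]. For example, for (i, j) = (0, 1) we minimise over 4 possible intermediate vertex sequences; the minimum is 10, attained along the walk 0 → 0 → 0 → 1.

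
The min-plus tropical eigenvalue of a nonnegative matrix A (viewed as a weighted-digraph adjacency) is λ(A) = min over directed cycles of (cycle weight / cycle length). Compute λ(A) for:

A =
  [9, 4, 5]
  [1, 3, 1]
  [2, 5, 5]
λ(A) = 7/3

Enumerate directed cycles and compute their means (weight / length). Sample:
  cycle 0 → 0: weight = 9, length = 1, mean = 9/1 ≈ 9.000
  cycle 1 → 1: weight = 3, length = 1, mean = 3/1 ≈ 3.000
  cycle 2 → 2: weight = 5, length = 1, mean = 5/1 ≈ 5.000
  cycle 0 → 1 → 0: weight = 5, length = 2, mean = 5/2 ≈ 2.500
  cycle 0 → 2 → 0: weight = 7, length = 2, mean = 7/2 ≈ 3.500
  cycle 1 → 0 → 1: weight = 5, length = 2, mean = 5/2 ≈ 2.500
Minimum mean = 2.333, attained e.g. along the cycle 0 → 1 → 2 → 0 with weight 7 and length 3. So λ(A) = 7/3 = 7/3.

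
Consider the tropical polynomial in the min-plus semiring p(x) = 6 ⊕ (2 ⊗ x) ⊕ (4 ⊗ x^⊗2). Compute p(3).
p(3) = 5

A tropical monomial a ⊗ x^⊗i evaluates to a + i · x. Evaluating each term at x = 3:
  Term 0 contributes 6 + 0 · 3 = 6
  Term 1 contributes 2 + 1 · 3 = 5
  Term 2 contributes 4 + 2 · 3 = 10
p(3) = ⊕ of these = min[6, 5, 10] = 5.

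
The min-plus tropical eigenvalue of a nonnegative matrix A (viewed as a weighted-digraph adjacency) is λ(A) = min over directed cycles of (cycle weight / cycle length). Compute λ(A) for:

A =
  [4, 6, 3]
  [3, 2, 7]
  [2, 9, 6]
λ(A) = 2

Enumerate directed cycles and compute their means (weight / length). Sample:
  cycle 0 → 0: weight = 4, length = 1, mean = 4/1 ≈ 4.000
  cycle 1 → 1: weight = 2, length = 1, mean = 2/1 ≈ 2.000
  cycle 2 → 2: weight = 6, length = 1, mean = 6/1 ≈ 6.000
  cycle 0 → 1 → 0: weight = 9, length = 2, mean = 9/2 ≈ 4.500
  cycle 0 → 2 → 0: weight = 5, length = 2, mean = 5/2 ≈ 2.500
  cycle 1 → 0 → 1: weight = 9, length = 2, mean = 9/2 ≈ 4.500
Minimum mean = 2.000, attained e.g. along the cycle 1 → 1 with weight 2 and length 1. So λ(A) = 2/1 = 2.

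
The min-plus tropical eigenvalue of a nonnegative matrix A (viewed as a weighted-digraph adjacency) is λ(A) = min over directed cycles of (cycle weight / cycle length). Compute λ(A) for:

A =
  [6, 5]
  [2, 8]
λ(A) = 7/2

Enumerate directed cycles and compute their means (weight / length). Sample:
  cycle 0 → 0: weight = 6, length = 1, mean = 6/1 ≈ 6.000
  cycle 1 → 1: weight = 8, length = 1, mean = 8/1 ≈ 8.000
  cycle 0 → 1 → 0: weight = 7, length = 2, mean = 7/2 ≈ 3.500
  cycle 1 → 0 → 1: weight = 7, length = 2, mean = 7/2 ≈ 3.500
Minimum mean = 3.500, attained e.g. along the cycle 0 → 1 → 0 with weight 7 and length 2. So λ(A) = 7/2 = 7/2.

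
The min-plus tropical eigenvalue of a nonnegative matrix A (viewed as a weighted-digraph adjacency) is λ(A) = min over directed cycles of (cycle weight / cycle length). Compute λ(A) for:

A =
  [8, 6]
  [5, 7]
λ(A) = 11/2

Enumerate directed cycles and compute their means (weight / length). Sample:
  cycle 0 → 0: weight = 8, length = 1, mean = 8/1 ≈ 8.000
  cycle 1 → 1: weight = 7, length = 1, mean = 7/1 ≈ 7.000
  cycle 0 → 1 → 0: weight = 11, length = 2, mean = 11/2 ≈ 5.500
  cycle 1 → 0 → 1: weight = 11, length = 2, mean = 11/2 ≈ 5.500
Minimum mean = 5.500, attained e.g. along the cycle 0 → 1 → 0 with weight 11 and length 2. So λ(A) = 11/2 = 11/2.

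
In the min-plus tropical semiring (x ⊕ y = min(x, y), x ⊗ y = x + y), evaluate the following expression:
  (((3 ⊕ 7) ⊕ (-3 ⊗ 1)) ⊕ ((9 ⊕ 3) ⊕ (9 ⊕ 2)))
(((3 ⊕ 7) ⊕ (-3 ⊗ 1)) ⊕ ((9 ⊕ 3) ⊕ (9 ⊕ 2))) = -2

Expand innermost to outermost. Recall ⊕ takes the minimum of its arguments and ⊗ takes their sum. Working out the expression (((3 ⊕ 7) ⊕ (-3 ⊗ 1)) ⊕ ((9 ⊕ 3) ⊕ (9 ⊕ 2))) gives -2.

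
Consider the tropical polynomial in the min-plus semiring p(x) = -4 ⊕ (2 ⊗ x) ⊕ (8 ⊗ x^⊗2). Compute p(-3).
p(-3) = -4

A tropical monomial a ⊗ x^⊗i evaluates to a + i · x. Evaluating each term at x = -3:
  Term 0 contributes -4 + 0 · -3 = -4
  Term 1 contributes 2 + 1 · -3 = -1
  Term 2 contributes 8 + 2 · -3 = 2
p(-3) = ⊕ of these = min[-4, -1, 2] = -4.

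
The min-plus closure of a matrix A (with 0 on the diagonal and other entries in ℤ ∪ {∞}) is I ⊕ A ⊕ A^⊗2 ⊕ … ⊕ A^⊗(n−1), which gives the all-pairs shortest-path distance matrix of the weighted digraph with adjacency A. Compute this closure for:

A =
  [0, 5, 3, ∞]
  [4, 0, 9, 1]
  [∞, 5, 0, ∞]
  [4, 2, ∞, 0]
Closure =
  [0, 5, 3, 6]
  [4, 0, 7, 1]
  [9, 5, 0, 6]
  [4, 2, 7, 0]

This is the Floyd-Warshall all-pairs shortest-path computation. For each intermediate vertex k = 0, 1, …, 3, update dist[i][j] ← min(dist[i][j], dist[i][k] + dist[k][j]). The final matrix gives, for each (i, j), the minimum total weight of any directed path from i to j (possibly empty when i = j).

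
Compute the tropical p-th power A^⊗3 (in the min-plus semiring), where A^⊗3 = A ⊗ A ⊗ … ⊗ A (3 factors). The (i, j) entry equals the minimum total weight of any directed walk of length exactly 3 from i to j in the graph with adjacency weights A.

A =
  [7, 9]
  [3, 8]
A^⊗3 =
  [19, 21]
  [15, 19]

Each entry (A^⊗3)_ij equals the minimum over all length-3 walks i = v_0 → v_1 → … → v_3 = j of Σ_t A[v_t][v_{t+1}]. For example, for (i, j) = (0, 1) we minimise over 4 possible intermediate vertex sequences; the minimum is 21, attained along the walk 0 → 1 → 0 → 1.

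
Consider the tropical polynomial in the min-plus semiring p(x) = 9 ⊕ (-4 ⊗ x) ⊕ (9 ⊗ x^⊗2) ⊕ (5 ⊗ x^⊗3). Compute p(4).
p(4) = 0

A tropical monomial a ⊗ x^⊗i evaluates to a + i · x. Evaluating each term at x = 4:
  Term 0 contributes 9 + 0 · 4 = 9
  Term 1 contributes -4 + 1 · 4 = 0
  Term 2 contributes 9 + 2 · 4 = 17
  Term 3 contributes 5 + 3 · 4 = 17
p(4) = ⊕ of these = min[9, 0, 17, 17] = 0.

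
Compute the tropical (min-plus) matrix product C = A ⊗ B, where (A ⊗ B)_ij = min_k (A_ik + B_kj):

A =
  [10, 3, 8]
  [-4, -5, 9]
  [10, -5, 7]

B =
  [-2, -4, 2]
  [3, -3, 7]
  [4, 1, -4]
A ⊗ B =
  [6, 0, 4]
  [-6, -8, -2]
  [-2, -8, 2]

Apply the min-plus product entry-by-entry:
  C[0][0] = min over k of (A[0][0] + B[0][0] = 10 + -2 = 8, A[0][1] + B[1][0] = 3 + 3 = 6, A[0][2] + B[2][0] = 8 + 4 = 12) = 6 (attained at k = 1)
  C[0][1] = min over k of (A[0][0] + B[0][1] = 10 + -4 = 6, A[0][1] + B[1][1] = 3 + -3 = 0, A[0][2] + B[2][1] = 8 + 1 = 9) = 0 (attained at k = 1)
  C[0][2] = min over k of (A[0][0] + B[0][2] = 10 + 2 = 12, A[0][1] + B[1][2] = 3 + 7 = 10, A[0][2] + B[2][2] = 8 + -4 = 4) = 4 (attained at k = 2)
  C[1][0] = min over k of (A[1][0] + B[0][0] = -4 + -2 = -6, A[1][1] + B[1][0] = -5 + 3 = -2, A[1][2] + B[2][0] = 9 + 4 = 13) = -6 (attained at k = 0)
  C[1][1] = min over k of (A[1][0] + B[0][1] = -4 + -4 = -8, A[1][1] + B[1][1] = -5 + -3 = -8, A[1][2] + B[2][1] = 9 + 1 = 10) = -8 (attained at k = 0)
  C[1][2] = min over k of (A[1][0] + B[0][2] = -4 + 2 = -2, A[1][1] + B[1][2] = -5 + 7 = 2, A[1][2] + B[2][2] = 9 + -4 = 5) = -2 (attained at k = 0)
  C[2][0] = min over k of (A[2][0] + B[0][0] = 10 + -2 = 8, A[2][1] + B[1][0] = -5 + 3 = -2, A[2][2] + B[2][0] = 7 + 4 = 11) = -2 (attained at k = 1)
  C[2][1] = min over k of (A[2][0] + B[0][1] = 10 + -4 = 6, A[2][1] + B[1][1] = -5 + -3 = -8, A[2][2] + B[2][1] = 7 + 1 = 8) = -8 (attained at k = 1)
  C[2][2] = min over k of (A[2][0] + B[0][2] = 10 + 2 = 12, A[2][1] + B[1][2] = -5 + 7 = 2, A[2][2] + B[2][2] = 7 + -4 = 3) = 2 (attained at k = 1)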